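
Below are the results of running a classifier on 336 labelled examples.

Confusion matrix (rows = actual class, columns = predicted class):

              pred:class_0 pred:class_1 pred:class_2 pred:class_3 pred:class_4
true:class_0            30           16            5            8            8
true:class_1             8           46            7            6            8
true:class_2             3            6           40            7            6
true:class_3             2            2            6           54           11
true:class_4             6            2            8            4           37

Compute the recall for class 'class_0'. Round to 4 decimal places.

0.4478

One-vs-rest for 'class_0': TP = diagonal; FP = other classes predicted 'class_0'; FN = 'class_0' predicted as other.
recall = TP/(TP+FN).
class_0: TP=30, FN=16+5+8+8=37 → 30/67 = 0.44776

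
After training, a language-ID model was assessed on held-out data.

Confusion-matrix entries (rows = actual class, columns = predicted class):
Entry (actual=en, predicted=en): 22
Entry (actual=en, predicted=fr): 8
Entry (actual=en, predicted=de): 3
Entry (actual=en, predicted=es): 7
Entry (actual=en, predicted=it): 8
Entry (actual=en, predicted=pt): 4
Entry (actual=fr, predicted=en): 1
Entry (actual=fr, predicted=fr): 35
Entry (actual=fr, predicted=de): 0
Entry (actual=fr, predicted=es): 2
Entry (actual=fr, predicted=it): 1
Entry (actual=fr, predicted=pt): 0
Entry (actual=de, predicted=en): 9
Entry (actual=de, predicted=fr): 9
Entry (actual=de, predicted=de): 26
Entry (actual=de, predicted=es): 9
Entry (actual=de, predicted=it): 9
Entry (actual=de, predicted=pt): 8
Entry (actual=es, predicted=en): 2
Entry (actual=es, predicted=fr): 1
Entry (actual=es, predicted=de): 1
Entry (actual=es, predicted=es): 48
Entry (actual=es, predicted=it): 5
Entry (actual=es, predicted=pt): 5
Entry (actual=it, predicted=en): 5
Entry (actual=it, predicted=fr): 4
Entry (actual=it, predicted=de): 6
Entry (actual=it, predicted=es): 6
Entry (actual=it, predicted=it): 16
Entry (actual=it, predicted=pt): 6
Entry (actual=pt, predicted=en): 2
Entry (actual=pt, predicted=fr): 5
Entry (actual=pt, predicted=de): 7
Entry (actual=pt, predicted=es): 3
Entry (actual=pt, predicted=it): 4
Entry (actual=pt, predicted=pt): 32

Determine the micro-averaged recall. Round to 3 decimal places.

Micro-averaging pools counts across classes: ΣTP=179, ΣFP=140, ΣFN=140.
Micro-recall = TP/(TP+FN) on pooled counts = 0.561 (equals overall accuracy in single-label multiclass).

0.561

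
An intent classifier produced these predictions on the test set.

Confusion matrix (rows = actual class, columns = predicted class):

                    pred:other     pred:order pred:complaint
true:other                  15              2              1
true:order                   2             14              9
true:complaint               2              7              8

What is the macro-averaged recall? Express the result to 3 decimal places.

0.621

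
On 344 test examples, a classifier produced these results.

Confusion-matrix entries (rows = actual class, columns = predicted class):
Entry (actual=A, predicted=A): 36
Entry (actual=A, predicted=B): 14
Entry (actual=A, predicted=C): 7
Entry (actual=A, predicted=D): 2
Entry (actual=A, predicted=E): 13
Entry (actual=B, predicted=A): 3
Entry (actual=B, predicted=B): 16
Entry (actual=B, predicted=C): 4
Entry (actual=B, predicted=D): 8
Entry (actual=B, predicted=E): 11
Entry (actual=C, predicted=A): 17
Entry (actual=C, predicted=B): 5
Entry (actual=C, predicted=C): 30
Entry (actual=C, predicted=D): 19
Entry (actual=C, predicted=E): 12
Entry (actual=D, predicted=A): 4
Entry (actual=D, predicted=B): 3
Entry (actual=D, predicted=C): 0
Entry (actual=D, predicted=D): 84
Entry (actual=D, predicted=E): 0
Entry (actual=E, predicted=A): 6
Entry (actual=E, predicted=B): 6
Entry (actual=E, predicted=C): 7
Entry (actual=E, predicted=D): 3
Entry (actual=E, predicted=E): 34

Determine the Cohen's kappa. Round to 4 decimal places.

0.4689

Observed agreement pₒ = trace/N = 200/344 = 0.58140
Expected agreement pₑ = Σ (rowᵢ·colᵢ)/N² = (72·66 + 42·44 + 83·48 + 91·116 + 56·70)/344² = 0.21177
κ = (pₒ − pₑ)/(1 − pₑ) = (0.58140 − 0.21177)/(1 − 0.21177) = 0.4689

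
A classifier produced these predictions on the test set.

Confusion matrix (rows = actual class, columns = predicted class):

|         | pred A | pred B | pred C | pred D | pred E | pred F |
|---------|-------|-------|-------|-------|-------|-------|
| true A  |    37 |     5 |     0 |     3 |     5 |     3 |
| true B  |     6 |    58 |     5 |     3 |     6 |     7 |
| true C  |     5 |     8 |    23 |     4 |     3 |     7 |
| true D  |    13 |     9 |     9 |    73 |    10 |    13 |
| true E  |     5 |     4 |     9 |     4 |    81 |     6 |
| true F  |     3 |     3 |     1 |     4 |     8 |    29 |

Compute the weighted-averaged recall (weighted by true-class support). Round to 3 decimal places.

Per-class recall (TP/(TP+FN)):
  A: TP=37, FN=5+0+3+5+3=16 → 37/53 = 0.6981
  B: TP=58, FN=6+5+3+6+7=27 → 58/85 = 0.6824
  C: TP=23, FN=5+8+4+3+7=27 → 23/50 = 0.4600
  D: TP=73, FN=13+9+9+10+13=54 → 73/127 = 0.5748
  E: TP=81, FN=5+4+9+4+6=28 → 81/109 = 0.7431
  F: TP=29, FN=3+3+1+4+8=19 → 29/48 = 0.6042
Weighted-recall = Σ (supportᵢ/N)·recallᵢ with N=472: (53/472)·0.6981 + (85/472)·0.6824 + (50/472)·0.4600 + (127/472)·0.5748 + (109/472)·0.7431 + (48/472)·0.6042 = 0.638

0.638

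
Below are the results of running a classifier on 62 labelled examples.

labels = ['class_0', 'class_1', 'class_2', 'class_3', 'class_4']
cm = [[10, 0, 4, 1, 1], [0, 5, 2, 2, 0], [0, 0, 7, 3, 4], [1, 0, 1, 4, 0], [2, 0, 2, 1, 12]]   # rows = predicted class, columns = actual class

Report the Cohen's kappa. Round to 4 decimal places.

Observed agreement pₒ = trace/N = 38/62 = 0.61290
Expected agreement pₑ = Σ (rowᵢ·colᵢ)/N² = (13·16 + 5·9 + 16·14 + 11·6 + 17·17)/62² = 0.21644
κ = (pₒ − pₑ)/(1 − pₑ) = (0.61290 − 0.21644)/(1 − 0.21644) = 0.5060

0.5060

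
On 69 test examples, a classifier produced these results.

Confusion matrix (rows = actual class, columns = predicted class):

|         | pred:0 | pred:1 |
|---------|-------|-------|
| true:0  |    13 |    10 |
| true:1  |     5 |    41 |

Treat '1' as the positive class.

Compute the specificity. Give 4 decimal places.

0.5652

Specificity = TN/(TN+FP) = 13/(13+10) = 0.5652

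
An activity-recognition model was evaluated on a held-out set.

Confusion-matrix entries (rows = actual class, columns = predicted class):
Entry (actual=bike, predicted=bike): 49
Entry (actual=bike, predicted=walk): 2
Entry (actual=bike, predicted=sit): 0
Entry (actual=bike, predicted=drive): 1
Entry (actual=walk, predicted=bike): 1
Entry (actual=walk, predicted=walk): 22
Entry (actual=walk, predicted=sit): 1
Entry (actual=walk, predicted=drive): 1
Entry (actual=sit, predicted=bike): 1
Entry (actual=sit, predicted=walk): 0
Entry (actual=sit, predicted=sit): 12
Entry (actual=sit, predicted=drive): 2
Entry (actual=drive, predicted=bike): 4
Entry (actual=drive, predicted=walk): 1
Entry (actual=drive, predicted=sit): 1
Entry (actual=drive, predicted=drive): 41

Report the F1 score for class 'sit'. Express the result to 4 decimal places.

0.8276

One-vs-rest for 'sit': TP = diagonal; FP = other classes predicted 'sit'; FN = 'sit' predicted as other.
F1 score = 2·TP/(2·TP+FP+FN).
sit: TP=12, FP=0+1+1=2, FN=1+0+2=3 → 24/29 = 0.82759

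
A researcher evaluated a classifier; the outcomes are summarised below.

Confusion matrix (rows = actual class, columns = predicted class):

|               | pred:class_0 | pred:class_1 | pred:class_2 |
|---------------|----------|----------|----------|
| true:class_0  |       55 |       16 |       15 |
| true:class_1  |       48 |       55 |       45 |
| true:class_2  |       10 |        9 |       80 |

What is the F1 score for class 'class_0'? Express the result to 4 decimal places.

Take TP from the diagonal, FP from the rest of the 'class_0' prediction marginal, FN from the rest of the 'class_0' actual marginal.
F1 score = 2·TP/(2·TP+FP+FN).
class_0: TP=55, FP=48+10=58, FN=16+15=31 → 110/199 = 0.55276

0.5528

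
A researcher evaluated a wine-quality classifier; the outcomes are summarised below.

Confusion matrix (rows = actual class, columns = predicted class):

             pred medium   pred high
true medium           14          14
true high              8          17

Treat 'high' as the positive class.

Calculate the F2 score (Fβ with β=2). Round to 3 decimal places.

Fβ = (1+β²)·TP / ((1+β²)·TP + β²·FN + FP), with β²=4
= 5·17 / (5·17 + 4·8 + 14) = 0.649

0.649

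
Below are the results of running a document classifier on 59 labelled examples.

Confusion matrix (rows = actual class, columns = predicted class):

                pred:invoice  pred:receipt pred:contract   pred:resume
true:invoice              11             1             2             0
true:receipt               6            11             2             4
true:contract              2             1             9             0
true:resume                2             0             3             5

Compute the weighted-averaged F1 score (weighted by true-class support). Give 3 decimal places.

0.607

Per-class F1 score (2·TP/(2·TP+FP+FN)):
  invoice: TP=11, FP=6+2+2=10, FN=1+2+0=3 → 22/35 = 0.6286
  receipt: TP=11, FP=1+1+0=2, FN=6+2+4=12 → 22/36 = 0.6111
  contract: TP=9, FP=2+2+3=7, FN=2+1+0=3 → 18/28 = 0.6429
  resume: TP=5, FP=0+4+0=4, FN=2+0+3=5 → 10/19 = 0.5263
Weighted-F1 score = Σ (supportᵢ/N)·F1 scoreᵢ with N=59: (14/59)·0.6286 + (23/59)·0.6111 + (12/59)·0.6429 + (10/59)·0.5263 = 0.607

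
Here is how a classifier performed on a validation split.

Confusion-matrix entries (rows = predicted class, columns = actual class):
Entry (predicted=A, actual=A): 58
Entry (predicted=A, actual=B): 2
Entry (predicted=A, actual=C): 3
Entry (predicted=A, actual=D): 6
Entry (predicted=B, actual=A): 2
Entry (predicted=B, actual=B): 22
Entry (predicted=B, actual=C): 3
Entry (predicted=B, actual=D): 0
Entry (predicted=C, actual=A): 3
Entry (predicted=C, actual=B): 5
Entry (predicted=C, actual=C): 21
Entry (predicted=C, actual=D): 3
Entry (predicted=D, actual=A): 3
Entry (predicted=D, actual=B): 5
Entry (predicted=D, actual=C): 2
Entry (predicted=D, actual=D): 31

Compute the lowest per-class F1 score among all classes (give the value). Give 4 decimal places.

0.6885

Per-class F1 score (2·TP/(2·TP+FP+FN)):
  A: TP=58, FP=2+3+6=11, FN=2+3+3=8 → 116/135 = 0.85926
  B: TP=22, FP=2+3+0=5, FN=2+5+5=12 → 44/61 = 0.72131
  C: TP=21, FP=3+5+3=11, FN=3+3+2=8 → 42/61 = 0.68852
  D: TP=31, FP=3+5+2=10, FN=6+0+3=9 → 62/81 = 0.76543
Lowest is class 'C' with F1 score = 0.6885.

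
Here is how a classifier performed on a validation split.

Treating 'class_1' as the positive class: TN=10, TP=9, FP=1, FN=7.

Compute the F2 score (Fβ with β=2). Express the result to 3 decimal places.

Fβ = (1+β²)·TP / ((1+β²)·TP + β²·FN + FP), with β²=4
= 5·9 / (5·9 + 4·7 + 1) = 0.608

0.608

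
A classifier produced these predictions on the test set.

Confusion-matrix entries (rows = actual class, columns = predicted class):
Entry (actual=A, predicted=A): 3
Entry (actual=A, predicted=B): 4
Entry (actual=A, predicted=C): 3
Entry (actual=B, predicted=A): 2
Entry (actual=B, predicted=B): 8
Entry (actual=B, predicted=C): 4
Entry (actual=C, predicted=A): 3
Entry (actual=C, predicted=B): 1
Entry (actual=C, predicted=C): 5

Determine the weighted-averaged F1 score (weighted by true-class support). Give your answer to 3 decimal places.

Per-class F1 score (2·TP/(2·TP+FP+FN)):
  A: TP=3, FP=2+3=5, FN=4+3=7 → 6/18 = 0.3333
  B: TP=8, FP=4+1=5, FN=2+4=6 → 16/27 = 0.5926
  C: TP=5, FP=3+4=7, FN=3+1=4 → 10/21 = 0.4762
Weighted-F1 score = Σ (supportᵢ/N)·F1 scoreᵢ with N=33: (10/33)·0.3333 + (14/33)·0.5926 + (9/33)·0.4762 = 0.482

0.482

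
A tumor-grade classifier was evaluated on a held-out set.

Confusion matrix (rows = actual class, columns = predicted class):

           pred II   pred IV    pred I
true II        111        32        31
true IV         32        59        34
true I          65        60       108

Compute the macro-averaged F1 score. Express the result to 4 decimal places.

Per-class F1 score (2·TP/(2·TP+FP+FN)):
  II: TP=111, FP=32+65=97, FN=32+31=63 → 222/382 = 0.58115
  IV: TP=59, FP=32+60=92, FN=32+34=66 → 118/276 = 0.42754
  I: TP=108, FP=31+34=65, FN=65+60=125 → 216/406 = 0.53202
Macro-F1 score = mean = (0.58115 + 0.42754 + 0.53202) / 3 = 0.5136

0.5136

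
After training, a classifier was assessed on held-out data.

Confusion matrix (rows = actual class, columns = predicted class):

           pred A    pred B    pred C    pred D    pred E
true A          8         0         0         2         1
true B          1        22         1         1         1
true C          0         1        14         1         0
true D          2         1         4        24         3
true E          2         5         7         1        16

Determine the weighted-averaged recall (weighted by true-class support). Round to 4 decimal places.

Per-class recall (TP/(TP+FN)):
  A: TP=8, FN=0+0+2+1=3 → 8/11 = 0.72727
  B: TP=22, FN=1+1+1+1=4 → 22/26 = 0.84615
  C: TP=14, FN=0+1+1+0=2 → 14/16 = 0.87500
  D: TP=24, FN=2+1+4+3=10 → 24/34 = 0.70588
  E: TP=16, FN=2+5+7+1=15 → 16/31 = 0.51613
Weighted-recall = Σ (supportᵢ/N)·recallᵢ with N=118: (11/118)·0.72727 + (26/118)·0.84615 + (16/118)·0.87500 + (34/118)·0.70588 + (31/118)·0.51613 = 0.7119

0.7119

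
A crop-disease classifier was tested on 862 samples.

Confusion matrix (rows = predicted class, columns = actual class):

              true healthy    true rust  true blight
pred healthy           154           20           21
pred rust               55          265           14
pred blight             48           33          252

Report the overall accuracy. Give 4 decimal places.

0.7784

Accuracy = trace / total = (154+265+252=671) / 862 = 671/862 = 0.7784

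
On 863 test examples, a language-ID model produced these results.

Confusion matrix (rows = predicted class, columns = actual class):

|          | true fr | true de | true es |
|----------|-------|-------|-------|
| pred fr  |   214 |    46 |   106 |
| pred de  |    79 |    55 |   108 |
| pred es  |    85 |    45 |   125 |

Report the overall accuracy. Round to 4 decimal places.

0.4565

Accuracy = trace / total = (214+55+125=394) / 863 = 394/863 = 0.4565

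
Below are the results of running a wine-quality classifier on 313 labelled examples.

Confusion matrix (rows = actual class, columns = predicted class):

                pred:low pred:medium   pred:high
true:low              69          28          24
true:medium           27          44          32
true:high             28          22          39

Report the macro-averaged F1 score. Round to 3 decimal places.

Per-class F1 score (2·TP/(2·TP+FP+FN)):
  low: TP=69, FP=27+28=55, FN=28+24=52 → 138/245 = 0.5633
  medium: TP=44, FP=28+22=50, FN=27+32=59 → 88/197 = 0.4467
  high: TP=39, FP=24+32=56, FN=28+22=50 → 78/184 = 0.4239
Macro-F1 score = mean = (0.5633 + 0.4467 + 0.4239) / 3 = 0.478

0.478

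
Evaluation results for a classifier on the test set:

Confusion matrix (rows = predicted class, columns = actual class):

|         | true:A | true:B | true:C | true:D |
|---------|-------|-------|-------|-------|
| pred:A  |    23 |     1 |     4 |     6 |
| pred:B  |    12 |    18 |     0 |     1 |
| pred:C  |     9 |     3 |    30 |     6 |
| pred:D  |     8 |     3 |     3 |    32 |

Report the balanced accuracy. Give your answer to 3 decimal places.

Balanced accuracy = mean of per-class recall.
  A: recall = 23/52 = 0.4423
  B: recall = 18/25 = 0.7200
  C: recall = 30/37 = 0.8108
  D: recall = 32/45 = 0.7111
Mean = (0.4423 + 0.7200 + 0.8108 + 0.7111) / 4 = 0.671

0.671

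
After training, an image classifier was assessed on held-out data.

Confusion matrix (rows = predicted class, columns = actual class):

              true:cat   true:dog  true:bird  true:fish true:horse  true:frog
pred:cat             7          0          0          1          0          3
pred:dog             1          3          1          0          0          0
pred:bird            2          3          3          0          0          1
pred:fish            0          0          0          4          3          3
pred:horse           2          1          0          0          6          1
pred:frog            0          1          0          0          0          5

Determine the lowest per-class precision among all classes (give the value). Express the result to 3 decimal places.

Per-class precision (TP/(TP+FP)):
  cat: TP=7, FP=0+0+1+0+3=4 → 7/11 = 0.6364
  dog: TP=3, FP=1+1+0+0+0=2 → 3/5 = 0.6000
  bird: TP=3, FP=2+3+0+0+1=6 → 3/9 = 0.3333
  fish: TP=4, FP=0+0+0+3+3=6 → 4/10 = 0.4000
  horse: TP=6, FP=2+1+0+0+1=4 → 6/10 = 0.6000
  frog: TP=5, FP=0+1+0+0+0=1 → 5/6 = 0.8333
Lowest is class 'bird' with precision = 0.333.

0.333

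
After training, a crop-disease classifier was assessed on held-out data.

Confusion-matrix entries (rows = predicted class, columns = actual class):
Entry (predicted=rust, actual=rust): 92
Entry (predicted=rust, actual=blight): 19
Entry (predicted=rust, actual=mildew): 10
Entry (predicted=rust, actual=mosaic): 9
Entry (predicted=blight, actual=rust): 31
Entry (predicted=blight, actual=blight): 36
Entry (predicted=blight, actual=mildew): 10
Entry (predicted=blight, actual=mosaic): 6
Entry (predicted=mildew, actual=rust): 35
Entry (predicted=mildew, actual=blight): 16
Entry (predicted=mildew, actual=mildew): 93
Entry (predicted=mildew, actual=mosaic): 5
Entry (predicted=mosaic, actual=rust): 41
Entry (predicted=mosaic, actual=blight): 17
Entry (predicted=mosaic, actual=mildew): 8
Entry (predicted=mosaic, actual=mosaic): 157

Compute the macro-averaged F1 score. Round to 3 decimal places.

Per-class F1 score (2·TP/(2·TP+FP+FN)):
  rust: TP=92, FP=19+10+9=38, FN=31+35+41=107 → 184/329 = 0.5593
  blight: TP=36, FP=31+10+6=47, FN=19+16+17=52 → 72/171 = 0.4211
  mildew: TP=93, FP=35+16+5=56, FN=10+10+8=28 → 186/270 = 0.6889
  mosaic: TP=157, FP=41+17+8=66, FN=9+6+5=20 → 314/400 = 0.7850
Macro-F1 score = mean = (0.5593 + 0.4211 + 0.6889 + 0.7850) / 4 = 0.614

0.614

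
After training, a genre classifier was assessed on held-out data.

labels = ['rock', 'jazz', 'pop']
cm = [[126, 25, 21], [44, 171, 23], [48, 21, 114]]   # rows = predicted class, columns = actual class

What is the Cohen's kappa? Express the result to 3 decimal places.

0.538

Observed agreement pₒ = trace/N = 411/593 = 0.6931
Expected agreement pₑ = Σ (rowᵢ·colᵢ)/N² = (218·172 + 217·238 + 158·183)/593² = 0.3357
κ = (pₒ − pₑ)/(1 − pₑ) = (0.6931 − 0.3357)/(1 − 0.3357) = 0.538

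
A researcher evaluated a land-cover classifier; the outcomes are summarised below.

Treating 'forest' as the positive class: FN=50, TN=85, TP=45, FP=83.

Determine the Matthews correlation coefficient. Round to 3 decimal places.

MCC = (TP·TN − FP·FN) / √((TP+FP)(TP+FN)(TN+FP)(TN+FN))
Numerator = 45·85 − 83·50 = -325
Denominator = √(128·95·168·135) = √275788800 = 16606.8901
MCC = -325 / 16606.8901 = -0.020

-0.020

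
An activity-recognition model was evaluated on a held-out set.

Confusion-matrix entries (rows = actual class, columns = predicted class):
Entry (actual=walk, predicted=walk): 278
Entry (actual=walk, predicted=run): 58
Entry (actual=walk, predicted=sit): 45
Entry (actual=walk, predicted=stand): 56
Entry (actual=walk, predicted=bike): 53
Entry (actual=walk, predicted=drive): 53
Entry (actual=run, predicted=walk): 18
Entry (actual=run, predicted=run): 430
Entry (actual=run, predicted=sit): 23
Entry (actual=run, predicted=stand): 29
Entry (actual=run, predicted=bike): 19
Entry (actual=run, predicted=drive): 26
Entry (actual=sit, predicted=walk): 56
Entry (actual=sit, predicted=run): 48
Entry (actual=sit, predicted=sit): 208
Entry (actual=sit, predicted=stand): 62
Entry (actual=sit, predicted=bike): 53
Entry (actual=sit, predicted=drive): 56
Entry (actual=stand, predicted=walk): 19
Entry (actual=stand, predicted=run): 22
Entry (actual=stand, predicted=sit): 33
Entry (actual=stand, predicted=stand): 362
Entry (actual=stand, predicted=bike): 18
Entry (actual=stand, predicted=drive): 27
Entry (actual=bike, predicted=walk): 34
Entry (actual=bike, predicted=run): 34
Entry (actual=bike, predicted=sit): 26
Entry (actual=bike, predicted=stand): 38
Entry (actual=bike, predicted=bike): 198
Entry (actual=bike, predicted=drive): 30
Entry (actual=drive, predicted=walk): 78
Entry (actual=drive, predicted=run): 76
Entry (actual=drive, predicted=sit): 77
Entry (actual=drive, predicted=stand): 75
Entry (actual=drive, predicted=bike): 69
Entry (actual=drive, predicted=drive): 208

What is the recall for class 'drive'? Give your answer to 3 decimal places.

0.357

Take TP from the diagonal, FP from the rest of the 'drive' prediction marginal, FN from the rest of the 'drive' actual marginal.
recall = TP/(TP+FN).
drive: TP=208, FN=78+76+77+75+69=375 → 208/583 = 0.3568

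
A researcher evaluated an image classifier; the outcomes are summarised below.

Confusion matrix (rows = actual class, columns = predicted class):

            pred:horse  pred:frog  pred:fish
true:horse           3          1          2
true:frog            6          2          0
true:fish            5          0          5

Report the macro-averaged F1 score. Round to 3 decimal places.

0.417

Per-class F1 score (2·TP/(2·TP+FP+FN)):
  horse: TP=3, FP=6+5=11, FN=1+2=3 → 6/20 = 0.3000
  frog: TP=2, FP=1+0=1, FN=6+0=6 → 4/11 = 0.3636
  fish: TP=5, FP=2+0=2, FN=5+0=5 → 10/17 = 0.5882
Macro-F1 score = mean = (0.3000 + 0.3636 + 0.5882) / 3 = 0.417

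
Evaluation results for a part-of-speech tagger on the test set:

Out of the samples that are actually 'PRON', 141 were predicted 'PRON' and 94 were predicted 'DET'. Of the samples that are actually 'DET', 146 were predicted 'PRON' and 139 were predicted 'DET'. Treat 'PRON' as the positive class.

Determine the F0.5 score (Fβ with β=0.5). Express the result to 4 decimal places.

Fβ = (1+β²)·TP / ((1+β²)·TP + β²·FN + FP), with β²=1/4
= 1.25·141 / (1.25·141 + 0.25·94 + 146) = 0.5098

0.5098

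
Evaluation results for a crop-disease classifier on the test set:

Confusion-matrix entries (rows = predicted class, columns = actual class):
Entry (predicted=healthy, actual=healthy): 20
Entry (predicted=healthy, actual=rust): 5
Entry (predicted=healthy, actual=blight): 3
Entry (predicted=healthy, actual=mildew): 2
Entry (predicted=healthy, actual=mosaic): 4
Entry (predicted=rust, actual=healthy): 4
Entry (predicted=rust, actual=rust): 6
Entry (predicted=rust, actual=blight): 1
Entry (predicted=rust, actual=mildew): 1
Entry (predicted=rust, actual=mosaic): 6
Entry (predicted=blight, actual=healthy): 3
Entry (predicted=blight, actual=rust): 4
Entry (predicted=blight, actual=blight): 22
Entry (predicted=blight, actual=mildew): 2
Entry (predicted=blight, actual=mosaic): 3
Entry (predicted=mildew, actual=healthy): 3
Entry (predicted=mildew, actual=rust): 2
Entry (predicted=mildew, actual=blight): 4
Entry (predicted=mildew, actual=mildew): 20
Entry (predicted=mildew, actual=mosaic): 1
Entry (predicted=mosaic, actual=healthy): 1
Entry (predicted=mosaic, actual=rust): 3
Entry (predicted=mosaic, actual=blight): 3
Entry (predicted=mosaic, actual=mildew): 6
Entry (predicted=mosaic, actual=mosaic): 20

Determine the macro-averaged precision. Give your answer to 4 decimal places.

Per-class precision (TP/(TP+FP)):
  healthy: TP=20, FP=5+3+2+4=14 → 20/34 = 0.58824
  rust: TP=6, FP=4+1+1+6=12 → 6/18 = 0.33333
  blight: TP=22, FP=3+4+2+3=12 → 22/34 = 0.64706
  mildew: TP=20, FP=3+2+4+1=10 → 20/30 = 0.66667
  mosaic: TP=20, FP=1+3+3+6=13 → 20/33 = 0.60606
Macro-precision = mean = (0.58824 + 0.33333 + 0.64706 + 0.66667 + 0.60606) / 5 = 0.5683

0.5683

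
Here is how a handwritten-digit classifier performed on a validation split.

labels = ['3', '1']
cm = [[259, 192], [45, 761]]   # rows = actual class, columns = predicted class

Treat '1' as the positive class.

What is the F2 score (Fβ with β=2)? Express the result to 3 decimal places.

0.911

Fβ = (1+β²)·TP / ((1+β²)·TP + β²·FN + FP), with β²=4
= 5·761 / (5·761 + 4·45 + 192) = 0.911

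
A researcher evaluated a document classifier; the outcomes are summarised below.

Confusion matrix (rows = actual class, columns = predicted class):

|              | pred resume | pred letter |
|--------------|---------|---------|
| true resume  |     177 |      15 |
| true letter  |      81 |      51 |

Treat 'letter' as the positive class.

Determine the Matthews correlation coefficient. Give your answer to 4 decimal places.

0.3760

MCC = (TP·TN − FP·FN) / √((TP+FP)(TP+FN)(TN+FP)(TN+FN))
Numerator = 51·177 − 15·81 = 7812
Denominator = √(66·132·192·258) = √431557632 = 20773.9652
MCC = 7812 / 20773.9652 = 0.3760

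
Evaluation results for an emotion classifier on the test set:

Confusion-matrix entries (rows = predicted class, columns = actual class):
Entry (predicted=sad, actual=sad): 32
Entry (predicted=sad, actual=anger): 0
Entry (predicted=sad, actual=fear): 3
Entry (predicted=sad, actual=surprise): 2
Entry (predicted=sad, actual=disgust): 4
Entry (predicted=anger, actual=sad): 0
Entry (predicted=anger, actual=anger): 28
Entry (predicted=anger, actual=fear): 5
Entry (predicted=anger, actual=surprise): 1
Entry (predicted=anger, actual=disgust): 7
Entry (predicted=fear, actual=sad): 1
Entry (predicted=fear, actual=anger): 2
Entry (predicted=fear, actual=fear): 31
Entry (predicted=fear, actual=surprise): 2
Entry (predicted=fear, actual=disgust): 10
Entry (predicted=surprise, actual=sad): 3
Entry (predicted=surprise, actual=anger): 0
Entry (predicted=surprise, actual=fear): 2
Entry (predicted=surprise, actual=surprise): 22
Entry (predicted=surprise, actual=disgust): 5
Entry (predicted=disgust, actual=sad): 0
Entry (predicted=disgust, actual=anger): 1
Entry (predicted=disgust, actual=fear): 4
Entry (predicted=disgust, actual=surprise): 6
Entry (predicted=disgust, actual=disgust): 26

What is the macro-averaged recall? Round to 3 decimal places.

0.730

Per-class recall (TP/(TP+FN)):
  sad: TP=32, FN=0+1+3+0=4 → 32/36 = 0.8889
  anger: TP=28, FN=0+2+0+1=3 → 28/31 = 0.9032
  fear: TP=31, FN=3+5+2+4=14 → 31/45 = 0.6889
  surprise: TP=22, FN=2+1+2+6=11 → 22/33 = 0.6667
  disgust: TP=26, FN=4+7+10+5=26 → 26/52 = 0.5000
Macro-recall = mean = (0.8889 + 0.9032 + 0.6889 + 0.6667 + 0.5000) / 5 = 0.730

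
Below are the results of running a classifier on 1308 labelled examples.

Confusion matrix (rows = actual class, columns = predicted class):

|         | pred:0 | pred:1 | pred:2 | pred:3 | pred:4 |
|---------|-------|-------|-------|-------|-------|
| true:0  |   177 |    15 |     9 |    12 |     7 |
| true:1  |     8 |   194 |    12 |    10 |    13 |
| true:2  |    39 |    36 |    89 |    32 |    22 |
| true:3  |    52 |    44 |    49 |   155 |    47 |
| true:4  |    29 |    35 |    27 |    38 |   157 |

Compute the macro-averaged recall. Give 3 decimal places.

Per-class recall (TP/(TP+FN)):
  0: TP=177, FN=15+9+12+7=43 → 177/220 = 0.8045
  1: TP=194, FN=8+12+10+13=43 → 194/237 = 0.8186
  2: TP=89, FN=39+36+32+22=129 → 89/218 = 0.4083
  3: TP=155, FN=52+44+49+47=192 → 155/347 = 0.4467
  4: TP=157, FN=29+35+27+38=129 → 157/286 = 0.5490
Macro-recall = mean = (0.8045 + 0.8186 + 0.4083 + 0.4467 + 0.5490) / 5 = 0.605

0.605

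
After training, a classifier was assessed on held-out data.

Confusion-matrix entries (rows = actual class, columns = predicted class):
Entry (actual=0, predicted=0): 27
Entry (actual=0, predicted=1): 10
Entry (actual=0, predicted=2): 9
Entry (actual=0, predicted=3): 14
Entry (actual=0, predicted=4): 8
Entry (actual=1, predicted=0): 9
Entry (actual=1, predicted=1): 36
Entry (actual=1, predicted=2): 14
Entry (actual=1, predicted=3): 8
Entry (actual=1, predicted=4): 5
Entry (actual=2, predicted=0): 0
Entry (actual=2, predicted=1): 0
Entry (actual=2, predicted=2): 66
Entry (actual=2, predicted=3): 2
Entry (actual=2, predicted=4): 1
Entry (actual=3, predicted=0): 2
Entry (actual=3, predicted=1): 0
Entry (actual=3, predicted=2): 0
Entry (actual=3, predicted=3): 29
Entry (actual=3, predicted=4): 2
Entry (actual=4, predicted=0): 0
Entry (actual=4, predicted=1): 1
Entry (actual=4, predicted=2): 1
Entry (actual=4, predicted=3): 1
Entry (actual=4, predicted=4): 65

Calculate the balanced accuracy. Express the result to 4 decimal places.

Balanced accuracy = mean of per-class recall.
  0: recall = 27/68 = 0.39706
  1: recall = 36/72 = 0.50000
  2: recall = 66/69 = 0.95652
  3: recall = 29/33 = 0.87879
  4: recall = 65/68 = 0.95588
Mean = (0.39706 + 0.50000 + 0.95652 + 0.87879 + 0.95588) / 5 = 0.7377

0.7377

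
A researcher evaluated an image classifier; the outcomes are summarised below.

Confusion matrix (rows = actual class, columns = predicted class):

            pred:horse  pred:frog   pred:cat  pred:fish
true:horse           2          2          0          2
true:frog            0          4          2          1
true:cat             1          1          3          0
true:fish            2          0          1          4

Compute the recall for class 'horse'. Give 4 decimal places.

0.3333

recall = TP/(TP+FN).
horse: TP=2, FN=2+0+2=4 → 2/6 = 0.33333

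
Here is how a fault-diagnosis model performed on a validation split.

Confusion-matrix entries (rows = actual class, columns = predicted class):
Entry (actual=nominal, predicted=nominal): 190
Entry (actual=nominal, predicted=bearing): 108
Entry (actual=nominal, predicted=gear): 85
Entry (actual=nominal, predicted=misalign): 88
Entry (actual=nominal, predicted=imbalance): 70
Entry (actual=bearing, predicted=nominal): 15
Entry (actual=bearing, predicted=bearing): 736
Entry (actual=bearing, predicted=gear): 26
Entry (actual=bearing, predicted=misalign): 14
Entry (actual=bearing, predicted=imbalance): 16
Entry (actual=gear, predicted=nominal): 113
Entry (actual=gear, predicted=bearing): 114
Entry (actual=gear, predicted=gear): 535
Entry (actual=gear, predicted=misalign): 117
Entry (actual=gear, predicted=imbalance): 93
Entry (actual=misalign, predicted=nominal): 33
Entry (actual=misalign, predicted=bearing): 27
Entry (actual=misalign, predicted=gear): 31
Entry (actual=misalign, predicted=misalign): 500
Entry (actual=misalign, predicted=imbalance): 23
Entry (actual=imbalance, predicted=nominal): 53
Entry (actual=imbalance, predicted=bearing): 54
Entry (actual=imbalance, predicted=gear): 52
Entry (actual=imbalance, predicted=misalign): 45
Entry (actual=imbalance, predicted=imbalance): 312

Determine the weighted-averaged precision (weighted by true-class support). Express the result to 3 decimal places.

0.653

Per-class precision (TP/(TP+FP)):
  nominal: TP=190, FP=15+113+33+53=214 → 190/404 = 0.4703
  bearing: TP=736, FP=108+114+27+54=303 → 736/1039 = 0.7084
  gear: TP=535, FP=85+26+31+52=194 → 535/729 = 0.7339
  misalign: TP=500, FP=88+14+117+45=264 → 500/764 = 0.6545
  imbalance: TP=312, FP=70+16+93+23=202 → 312/514 = 0.6070
Weighted-precision = Σ (supportᵢ/N)·precisionᵢ with N=3450: (541/3450)·0.4703 + (807/3450)·0.7084 + (972/3450)·0.7339 + (614/3450)·0.6545 + (516/3450)·0.6070 = 0.653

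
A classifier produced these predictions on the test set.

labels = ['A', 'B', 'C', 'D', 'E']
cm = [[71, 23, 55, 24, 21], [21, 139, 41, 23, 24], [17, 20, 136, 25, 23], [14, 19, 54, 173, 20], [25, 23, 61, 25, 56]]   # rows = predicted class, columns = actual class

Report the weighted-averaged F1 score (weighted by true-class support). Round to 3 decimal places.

Per-class F1 score (2·TP/(2·TP+FP+FN)):
  A: TP=71, FP=23+55+24+21=123, FN=21+17+14+25=77 → 142/342 = 0.4152
  B: TP=139, FP=21+41+23+24=109, FN=23+20+19+23=85 → 278/472 = 0.5890
  C: TP=136, FP=17+20+25+23=85, FN=55+41+54+61=211 → 272/568 = 0.4789
  D: TP=173, FP=14+19+54+20=107, FN=24+23+25+25=97 → 346/550 = 0.6291
  E: TP=56, FP=25+23+61+25=134, FN=21+24+23+20=88 → 112/334 = 0.3353
Weighted-F1 score = Σ (supportᵢ/N)·F1 scoreᵢ with N=1133: (148/1133)·0.4152 + (224/1133)·0.5890 + (347/1133)·0.4789 + (270/1133)·0.6291 + (144/1133)·0.3353 = 0.510

0.510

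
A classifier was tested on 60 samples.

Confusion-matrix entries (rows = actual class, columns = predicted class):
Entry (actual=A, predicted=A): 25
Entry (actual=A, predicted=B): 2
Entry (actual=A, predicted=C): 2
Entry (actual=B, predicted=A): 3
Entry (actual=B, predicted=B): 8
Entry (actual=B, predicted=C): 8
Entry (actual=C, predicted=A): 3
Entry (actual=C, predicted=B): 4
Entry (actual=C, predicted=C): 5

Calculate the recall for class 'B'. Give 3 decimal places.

0.421

Treat 'B' as positive and all other classes as negative.
recall = TP/(TP+FN).
B: TP=8, FN=3+8=11 → 8/19 = 0.4211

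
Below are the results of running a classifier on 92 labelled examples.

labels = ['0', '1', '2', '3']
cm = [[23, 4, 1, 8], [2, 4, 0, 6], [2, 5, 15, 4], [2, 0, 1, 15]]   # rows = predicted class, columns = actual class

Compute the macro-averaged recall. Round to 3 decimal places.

0.609

Per-class recall (TP/(TP+FN)):
  0: TP=23, FN=2+2+2=6 → 23/29 = 0.7931
  1: TP=4, FN=4+5+0=9 → 4/13 = 0.3077
  2: TP=15, FN=1+0+1=2 → 15/17 = 0.8824
  3: TP=15, FN=8+6+4=18 → 15/33 = 0.4545
Macro-recall = mean = (0.7931 + 0.3077 + 0.8824 + 0.4545) / 4 = 0.609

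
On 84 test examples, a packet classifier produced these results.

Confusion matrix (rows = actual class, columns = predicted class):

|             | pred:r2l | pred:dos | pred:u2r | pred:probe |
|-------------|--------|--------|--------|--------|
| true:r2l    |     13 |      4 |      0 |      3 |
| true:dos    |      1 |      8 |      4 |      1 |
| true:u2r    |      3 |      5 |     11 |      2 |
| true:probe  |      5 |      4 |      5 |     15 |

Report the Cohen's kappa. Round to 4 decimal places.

0.4128

Observed agreement pₒ = trace/N = 47/84 = 0.55952
Expected agreement pₑ = Σ (rowᵢ·colᵢ)/N² = (20·22 + 14·21 + 21·20 + 29·21)/84² = 0.24986
κ = (pₒ − pₑ)/(1 − pₑ) = (0.55952 − 0.24986)/(1 − 0.24986) = 0.4128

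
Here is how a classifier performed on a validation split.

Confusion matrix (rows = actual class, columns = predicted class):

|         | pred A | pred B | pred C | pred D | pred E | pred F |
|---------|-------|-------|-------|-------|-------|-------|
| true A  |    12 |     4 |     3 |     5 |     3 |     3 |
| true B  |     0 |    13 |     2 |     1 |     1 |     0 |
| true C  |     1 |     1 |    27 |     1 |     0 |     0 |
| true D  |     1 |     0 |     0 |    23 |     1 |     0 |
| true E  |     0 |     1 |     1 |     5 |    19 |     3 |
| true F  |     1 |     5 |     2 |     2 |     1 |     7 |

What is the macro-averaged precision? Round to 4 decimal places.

0.6722

Per-class precision (TP/(TP+FP)):
  A: TP=12, FP=0+1+1+0+1=3 → 12/15 = 0.80000
  B: TP=13, FP=4+1+0+1+5=11 → 13/24 = 0.54167
  C: TP=27, FP=3+2+0+1+2=8 → 27/35 = 0.77143
  D: TP=23, FP=5+1+1+5+2=14 → 23/37 = 0.62162
  E: TP=19, FP=3+1+0+1+1=6 → 19/25 = 0.76000
  F: TP=7, FP=3+0+0+0+3=6 → 7/13 = 0.53846
Macro-precision = mean = (0.80000 + 0.54167 + 0.77143 + 0.62162 + 0.76000 + 0.53846) / 6 = 0.6722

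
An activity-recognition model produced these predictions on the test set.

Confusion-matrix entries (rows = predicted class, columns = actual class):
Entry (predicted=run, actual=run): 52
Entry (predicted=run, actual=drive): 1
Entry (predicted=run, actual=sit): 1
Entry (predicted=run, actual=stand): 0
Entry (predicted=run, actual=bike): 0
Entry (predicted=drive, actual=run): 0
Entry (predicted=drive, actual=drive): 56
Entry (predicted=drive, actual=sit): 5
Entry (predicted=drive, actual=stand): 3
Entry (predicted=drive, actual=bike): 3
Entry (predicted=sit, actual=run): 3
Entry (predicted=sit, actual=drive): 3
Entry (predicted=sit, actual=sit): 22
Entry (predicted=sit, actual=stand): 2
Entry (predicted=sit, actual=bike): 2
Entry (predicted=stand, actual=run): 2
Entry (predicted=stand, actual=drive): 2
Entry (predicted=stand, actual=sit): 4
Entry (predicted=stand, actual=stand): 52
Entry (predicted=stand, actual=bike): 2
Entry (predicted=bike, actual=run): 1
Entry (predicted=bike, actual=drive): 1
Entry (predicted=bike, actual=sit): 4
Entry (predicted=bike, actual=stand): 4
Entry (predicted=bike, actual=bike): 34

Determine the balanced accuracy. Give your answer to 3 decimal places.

Balanced accuracy = mean of per-class recall.
  run: recall = 52/58 = 0.8966
  drive: recall = 56/63 = 0.8889
  sit: recall = 22/36 = 0.6111
  stand: recall = 52/61 = 0.8525
  bike: recall = 34/41 = 0.8293
Mean = (0.8966 + 0.8889 + 0.6111 + 0.8525 + 0.8293) / 5 = 0.816

0.816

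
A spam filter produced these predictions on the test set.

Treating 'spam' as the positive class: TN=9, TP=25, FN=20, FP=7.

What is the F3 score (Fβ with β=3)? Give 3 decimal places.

0.572

Fβ = (1+β²)·TP / ((1+β²)·TP + β²·FN + FP), with β²=9
= 10·25 / (10·25 + 9·20 + 7) = 0.572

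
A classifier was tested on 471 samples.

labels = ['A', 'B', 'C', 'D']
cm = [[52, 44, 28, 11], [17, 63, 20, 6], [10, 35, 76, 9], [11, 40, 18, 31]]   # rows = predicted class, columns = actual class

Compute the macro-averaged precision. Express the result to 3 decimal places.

0.469

Per-class precision (TP/(TP+FP)):
  A: TP=52, FP=44+28+11=83 → 52/135 = 0.3852
  B: TP=63, FP=17+20+6=43 → 63/106 = 0.5943
  C: TP=76, FP=10+35+9=54 → 76/130 = 0.5846
  D: TP=31, FP=11+40+18=69 → 31/100 = 0.3100
Macro-precision = mean = (0.3852 + 0.5943 + 0.5846 + 0.3100) / 4 = 0.469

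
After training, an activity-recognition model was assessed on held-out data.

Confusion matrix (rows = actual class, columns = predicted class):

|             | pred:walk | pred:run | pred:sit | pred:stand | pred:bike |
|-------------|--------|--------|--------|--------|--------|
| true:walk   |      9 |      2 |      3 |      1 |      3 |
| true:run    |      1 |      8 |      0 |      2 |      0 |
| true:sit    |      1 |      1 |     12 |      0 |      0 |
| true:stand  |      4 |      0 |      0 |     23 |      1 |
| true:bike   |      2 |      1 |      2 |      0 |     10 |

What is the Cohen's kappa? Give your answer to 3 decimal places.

0.643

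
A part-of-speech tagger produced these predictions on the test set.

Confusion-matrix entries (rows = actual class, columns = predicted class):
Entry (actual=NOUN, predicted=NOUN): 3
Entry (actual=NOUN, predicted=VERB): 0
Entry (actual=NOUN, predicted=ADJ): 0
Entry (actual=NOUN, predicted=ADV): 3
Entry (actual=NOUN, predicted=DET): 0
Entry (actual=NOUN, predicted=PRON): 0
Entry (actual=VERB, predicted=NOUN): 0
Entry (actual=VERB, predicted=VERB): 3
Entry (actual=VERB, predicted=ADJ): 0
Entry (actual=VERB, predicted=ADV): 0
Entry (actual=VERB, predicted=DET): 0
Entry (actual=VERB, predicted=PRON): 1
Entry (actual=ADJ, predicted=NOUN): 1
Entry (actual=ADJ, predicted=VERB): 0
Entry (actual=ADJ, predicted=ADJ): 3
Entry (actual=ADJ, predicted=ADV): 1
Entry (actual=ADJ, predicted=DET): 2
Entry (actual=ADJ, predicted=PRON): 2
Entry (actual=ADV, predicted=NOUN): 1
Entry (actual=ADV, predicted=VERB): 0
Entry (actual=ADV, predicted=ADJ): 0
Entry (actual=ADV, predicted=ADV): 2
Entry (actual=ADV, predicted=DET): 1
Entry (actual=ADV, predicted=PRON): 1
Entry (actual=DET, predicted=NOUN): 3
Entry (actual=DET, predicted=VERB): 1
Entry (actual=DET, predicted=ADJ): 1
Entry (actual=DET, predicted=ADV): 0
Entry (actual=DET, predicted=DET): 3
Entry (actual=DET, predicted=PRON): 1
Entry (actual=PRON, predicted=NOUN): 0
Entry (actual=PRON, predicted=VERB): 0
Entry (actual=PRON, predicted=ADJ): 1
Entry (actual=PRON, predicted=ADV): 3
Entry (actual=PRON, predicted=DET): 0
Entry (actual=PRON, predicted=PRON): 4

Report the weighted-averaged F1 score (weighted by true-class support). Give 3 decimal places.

Per-class F1 score (2·TP/(2·TP+FP+FN)):
  NOUN: TP=3, FP=0+1+1+3+0=5, FN=0+0+3+0+0=3 → 6/14 = 0.4286
  VERB: TP=3, FP=0+0+0+1+0=1, FN=0+0+0+0+1=1 → 6/8 = 0.7500
  ADJ: TP=3, FP=0+0+0+1+1=2, FN=1+0+1+2+2=6 → 6/14 = 0.4286
  ADV: TP=2, FP=3+0+1+0+3=7, FN=1+0+0+1+1=3 → 4/14 = 0.2857
  DET: TP=3, FP=0+0+2+1+0=3, FN=3+1+1+0+1=6 → 6/15 = 0.4000
  PRON: TP=4, FP=0+1+2+1+1=5, FN=0+0+1+3+0=4 → 8/17 = 0.4706
Weighted-F1 score = Σ (supportᵢ/N)·F1 scoreᵢ with N=41: (6/41)·0.4286 + (4/41)·0.7500 + (9/41)·0.4286 + (5/41)·0.2857 + (9/41)·0.4000 + (8/41)·0.4706 = 0.444

0.444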